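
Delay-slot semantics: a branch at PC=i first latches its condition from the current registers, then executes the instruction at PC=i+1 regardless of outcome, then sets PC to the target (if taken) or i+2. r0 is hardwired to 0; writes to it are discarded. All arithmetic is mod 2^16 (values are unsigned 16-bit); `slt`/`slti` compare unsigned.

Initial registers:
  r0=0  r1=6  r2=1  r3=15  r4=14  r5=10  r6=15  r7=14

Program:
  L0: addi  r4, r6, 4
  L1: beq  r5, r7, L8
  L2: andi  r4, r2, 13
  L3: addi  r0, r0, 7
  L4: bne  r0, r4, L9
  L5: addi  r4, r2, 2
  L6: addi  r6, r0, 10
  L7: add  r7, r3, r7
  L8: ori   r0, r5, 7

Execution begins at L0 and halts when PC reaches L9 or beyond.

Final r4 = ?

3

[0] addi  r4, r6, 4  →  {r0:0, r1:6, r2:1, r3:15, r4:19, r5:10, r6:15, r7:14}
[1] beq  r5, r7, L8  →  {r0:0, r1:6, r2:1, r3:15, r4:19, r5:10, r6:15, r7:14}  ⟨branch fallthrough⟩
[2] andi  r4, r2, 13  →  {r0:0, r1:6, r2:1, r3:15, r4:1, r5:10, r6:15, r7:14}
[3] addi  r0, r0, 7  →  {r0:0, r1:6, r2:1, r3:15, r4:1, r5:10, r6:15, r7:14}
[4] bne  r0, r4, L9  →  {r0:0, r1:6, r2:1, r3:15, r4:1, r5:10, r6:15, r7:14}  ⟨branch taken⟩
[5] addi  r4, r2, 2  →  {r0:0, r1:6, r2:1, r3:15, r4:3, r5:10, r6:15, r7:14}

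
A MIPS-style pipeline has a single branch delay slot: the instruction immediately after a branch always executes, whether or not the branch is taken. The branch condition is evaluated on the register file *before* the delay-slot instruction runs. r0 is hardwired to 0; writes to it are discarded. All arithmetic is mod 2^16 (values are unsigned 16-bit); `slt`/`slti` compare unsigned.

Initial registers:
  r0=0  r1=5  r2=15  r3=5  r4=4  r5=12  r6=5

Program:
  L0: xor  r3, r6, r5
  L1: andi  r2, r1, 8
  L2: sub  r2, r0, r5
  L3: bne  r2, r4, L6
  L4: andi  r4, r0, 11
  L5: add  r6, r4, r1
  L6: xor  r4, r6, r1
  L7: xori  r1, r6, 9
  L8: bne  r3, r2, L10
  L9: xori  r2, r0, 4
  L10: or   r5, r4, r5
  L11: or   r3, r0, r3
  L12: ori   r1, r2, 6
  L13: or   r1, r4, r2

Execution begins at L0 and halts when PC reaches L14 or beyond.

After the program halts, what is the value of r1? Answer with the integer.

4

#0 xor  r3, r6, r5 ; 0/5/15/9/4/12/5
#1 andi  r2, r1, 8 ; 0/5/0/9/4/12/5
#2 sub  r2, r0, r5 ; 0/5/65524/9/4/12/5
#3 bne  r2, r4, L6 ; 0/5/65524/9/4/12/5 ; →target
#4 andi  r4, r0, 11 ; 0/5/65524/9/0/12/5
#6 xor  r4, r6, r1 ; 0/5/65524/9/0/12/5
#7 xori  r1, r6, 9 ; 0/12/65524/9/0/12/5
#8 bne  r3, r2, L10 ; 0/12/65524/9/0/12/5 ; →target
#9 xori  r2, r0, 4 ; 0/12/4/9/0/12/5
#10 or   r5, r4, r5 ; 0/12/4/9/0/12/5
#11 or   r3, r0, r3 ; 0/12/4/9/0/12/5
#12 ori   r1, r2, 6 ; 0/6/4/9/0/12/5
#13 or   r1, r4, r2 ; 0/4/4/9/0/12/5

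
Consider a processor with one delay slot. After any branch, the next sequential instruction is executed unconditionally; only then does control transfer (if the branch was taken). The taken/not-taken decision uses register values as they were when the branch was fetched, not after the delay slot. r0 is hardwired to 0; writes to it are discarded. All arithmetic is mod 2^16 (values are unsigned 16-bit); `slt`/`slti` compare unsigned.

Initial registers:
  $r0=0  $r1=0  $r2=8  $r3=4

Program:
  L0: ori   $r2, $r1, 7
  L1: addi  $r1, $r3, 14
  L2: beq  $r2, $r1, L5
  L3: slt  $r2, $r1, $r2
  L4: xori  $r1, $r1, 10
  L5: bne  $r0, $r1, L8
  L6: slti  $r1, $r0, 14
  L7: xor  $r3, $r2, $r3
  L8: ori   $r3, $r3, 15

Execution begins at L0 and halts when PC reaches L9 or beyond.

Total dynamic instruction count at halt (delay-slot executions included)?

8

[0] ori   $r2, $r1, 7  →  {$r0:0, $r1:0, $r2:7, $r3:4}
[1] addi  $r1, $r3, 14  →  {$r0:0, $r1:18, $r2:7, $r3:4}
[2] beq  $r2, $r1, L5  →  {$r0:0, $r1:18, $r2:7, $r3:4}  ⟨branch fallthrough⟩
[3] slt  $r2, $r1, $r2  →  {$r0:0, $r1:18, $r2:0, $r3:4}
[4] xori  $r1, $r1, 10  →  {$r0:0, $r1:24, $r2:0, $r3:4}
[5] bne  $r0, $r1, L8  →  {$r0:0, $r1:24, $r2:0, $r3:4}  ⟨branch taken⟩
[6] slti  $r1, $r0, 14  →  {$r0:0, $r1:1, $r2:0, $r3:4}
[8] ori   $r3, $r3, 15  →  {$r0:0, $r1:1, $r2:0, $r3:15}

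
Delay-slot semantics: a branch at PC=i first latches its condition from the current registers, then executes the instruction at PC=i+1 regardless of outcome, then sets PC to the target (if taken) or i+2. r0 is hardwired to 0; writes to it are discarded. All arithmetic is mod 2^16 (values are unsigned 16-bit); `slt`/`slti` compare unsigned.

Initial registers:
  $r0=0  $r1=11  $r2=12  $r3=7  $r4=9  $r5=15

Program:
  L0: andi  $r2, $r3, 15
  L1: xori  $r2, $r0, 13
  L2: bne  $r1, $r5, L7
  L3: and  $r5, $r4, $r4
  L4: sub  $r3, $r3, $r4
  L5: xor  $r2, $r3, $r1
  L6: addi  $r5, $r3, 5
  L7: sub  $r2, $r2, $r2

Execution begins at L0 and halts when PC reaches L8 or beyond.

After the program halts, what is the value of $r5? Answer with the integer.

  step pc=0: andi  $r2, $r3, 15  regs=(0,11,7,7,9,15)
  step pc=1: xori  $r2, $r0, 13  regs=(0,11,13,7,9,15)
  step pc=2: bne  $r1, $r5, L7  cond=T  regs=(0,11,13,7,9,15)
  step pc=3: and  $r5, $r4, $r4  regs=(0,11,13,7,9,9)
  step pc=7: sub  $r2, $r2, $r2  regs=(0,11,0,7,9,9)

9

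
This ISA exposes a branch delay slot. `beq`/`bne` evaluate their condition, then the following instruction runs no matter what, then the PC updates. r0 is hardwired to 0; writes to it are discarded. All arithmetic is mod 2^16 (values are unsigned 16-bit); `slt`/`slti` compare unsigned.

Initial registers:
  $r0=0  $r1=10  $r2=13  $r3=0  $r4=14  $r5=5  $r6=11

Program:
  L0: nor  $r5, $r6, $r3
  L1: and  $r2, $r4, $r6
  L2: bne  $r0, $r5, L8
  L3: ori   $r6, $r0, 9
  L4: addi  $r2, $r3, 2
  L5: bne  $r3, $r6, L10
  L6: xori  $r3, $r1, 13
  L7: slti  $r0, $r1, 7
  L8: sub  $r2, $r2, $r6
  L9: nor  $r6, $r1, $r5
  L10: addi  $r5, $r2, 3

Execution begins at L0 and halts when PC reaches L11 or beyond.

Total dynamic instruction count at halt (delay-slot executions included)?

7

PC=0  nor  $r5, $r6, $r3     | $r0=0 $r1=10 $r2=13 $r3=0 $r4=14 $r5=65524 $r6=11
PC=1  and  $r2, $r4, $r6     | $r0=0 $r1=10 $r2=10 $r3=0 $r4=14 $r5=65524 $r6=11
PC=2  bne  $r0, $r5, L8      | $r0=0 $r1=10 $r2=10 $r3=0 $r4=14 $r5=65524 $r6=11  [TAKEN]
PC=3  ori   $r6, $r0, 9      | $r0=0 $r1=10 $r2=10 $r3=0 $r4=14 $r5=65524 $r6=9
PC=8  sub  $r2, $r2, $r6     | $r0=0 $r1=10 $r2=1 $r3=0 $r4=14 $r5=65524 $r6=9
PC=9  nor  $r6, $r1, $r5     | $r0=0 $r1=10 $r2=1 $r3=0 $r4=14 $r5=65524 $r6=1
PC=10 addi  $r5, $r2, 3      | $r0=0 $r1=10 $r2=1 $r3=0 $r4=14 $r5=4 $r6=1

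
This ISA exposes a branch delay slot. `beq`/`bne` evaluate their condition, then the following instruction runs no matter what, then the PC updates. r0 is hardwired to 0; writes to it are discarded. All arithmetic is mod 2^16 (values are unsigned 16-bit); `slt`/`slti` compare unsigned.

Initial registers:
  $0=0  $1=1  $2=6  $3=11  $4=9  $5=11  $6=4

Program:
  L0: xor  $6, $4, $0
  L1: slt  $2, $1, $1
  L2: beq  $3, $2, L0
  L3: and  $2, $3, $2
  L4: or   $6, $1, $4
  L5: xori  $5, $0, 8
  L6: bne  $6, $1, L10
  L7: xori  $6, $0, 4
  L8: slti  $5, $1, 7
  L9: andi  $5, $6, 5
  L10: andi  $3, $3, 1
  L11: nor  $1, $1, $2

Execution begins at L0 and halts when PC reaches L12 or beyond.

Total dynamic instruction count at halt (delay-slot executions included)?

10

[0] xor  $6, $4, $0  →  {$0:0, $1:1, $2:6, $3:11, $4:9, $5:11, $6:9}
[1] slt  $2, $1, $1  →  {$0:0, $1:1, $2:0, $3:11, $4:9, $5:11, $6:9}
[2] beq  $3, $2, L0  →  {$0:0, $1:1, $2:0, $3:11, $4:9, $5:11, $6:9}  ⟨branch fallthrough⟩
[3] and  $2, $3, $2  →  {$0:0, $1:1, $2:0, $3:11, $4:9, $5:11, $6:9}
[4] or   $6, $1, $4  →  {$0:0, $1:1, $2:0, $3:11, $4:9, $5:11, $6:9}
[5] xori  $5, $0, 8  →  {$0:0, $1:1, $2:0, $3:11, $4:9, $5:8, $6:9}
[6] bne  $6, $1, L10  →  {$0:0, $1:1, $2:0, $3:11, $4:9, $5:8, $6:9}  ⟨branch taken⟩
[7] xori  $6, $0, 4  →  {$0:0, $1:1, $2:0, $3:11, $4:9, $5:8, $6:4}
[10] andi  $3, $3, 1  →  {$0:0, $1:1, $2:0, $3:1, $4:9, $5:8, $6:4}
[11] nor  $1, $1, $2  →  {$0:0, $1:65534, $2:0, $3:1, $4:9, $5:8, $6:4}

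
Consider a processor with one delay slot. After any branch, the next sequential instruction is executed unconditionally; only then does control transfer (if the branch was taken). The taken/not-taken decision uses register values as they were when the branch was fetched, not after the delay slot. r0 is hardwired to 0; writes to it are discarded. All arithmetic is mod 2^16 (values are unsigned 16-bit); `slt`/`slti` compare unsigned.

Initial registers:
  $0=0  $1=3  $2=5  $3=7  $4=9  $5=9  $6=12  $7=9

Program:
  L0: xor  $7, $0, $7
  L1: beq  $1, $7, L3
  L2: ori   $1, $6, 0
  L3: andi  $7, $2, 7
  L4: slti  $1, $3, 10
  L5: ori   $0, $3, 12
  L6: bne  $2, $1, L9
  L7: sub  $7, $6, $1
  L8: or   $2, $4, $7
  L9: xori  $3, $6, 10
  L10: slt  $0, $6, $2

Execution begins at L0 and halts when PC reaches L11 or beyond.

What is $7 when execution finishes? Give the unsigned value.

11

#0 xor  $7, $0, $7 ; 0/3/5/7/9/9/12/9
#1 beq  $1, $7, L3 ; 0/3/5/7/9/9/12/9 ; →fallthru
#2 ori   $1, $6, 0 ; 0/12/5/7/9/9/12/9
#3 andi  $7, $2, 7 ; 0/12/5/7/9/9/12/5
#4 slti  $1, $3, 10 ; 0/1/5/7/9/9/12/5
#5 ori   $0, $3, 12 ; 0/1/5/7/9/9/12/5
#6 bne  $2, $1, L9 ; 0/1/5/7/9/9/12/5 ; →target
#7 sub  $7, $6, $1 ; 0/1/5/7/9/9/12/11
#9 xori  $3, $6, 10 ; 0/1/5/6/9/9/12/11
#10 slt  $0, $6, $2 ; 0/1/5/6/9/9/12/11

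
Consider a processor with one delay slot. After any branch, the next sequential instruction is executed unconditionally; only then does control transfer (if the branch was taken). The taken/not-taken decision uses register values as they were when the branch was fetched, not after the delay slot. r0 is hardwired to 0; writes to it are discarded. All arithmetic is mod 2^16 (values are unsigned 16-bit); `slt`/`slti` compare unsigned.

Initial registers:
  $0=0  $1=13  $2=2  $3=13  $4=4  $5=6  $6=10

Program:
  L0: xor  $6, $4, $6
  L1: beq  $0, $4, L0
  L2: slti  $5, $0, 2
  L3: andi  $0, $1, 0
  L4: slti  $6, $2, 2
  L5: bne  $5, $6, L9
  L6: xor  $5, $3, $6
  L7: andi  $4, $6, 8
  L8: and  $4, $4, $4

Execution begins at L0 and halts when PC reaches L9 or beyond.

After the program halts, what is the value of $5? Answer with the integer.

  step pc=0: xor  $6, $4, $6  regs=(0,13,2,13,4,6,14)
  step pc=1: beq  $0, $4, L0  cond=F  regs=(0,13,2,13,4,6,14)
  step pc=2: slti  $5, $0, 2  regs=(0,13,2,13,4,1,14)
  step pc=3: andi  $0, $1, 0  regs=(0,13,2,13,4,1,14)
  step pc=4: slti  $6, $2, 2  regs=(0,13,2,13,4,1,0)
  step pc=5: bne  $5, $6, L9  cond=T  regs=(0,13,2,13,4,1,0)
  step pc=6: xor  $5, $3, $6  regs=(0,13,2,13,4,13,0)

13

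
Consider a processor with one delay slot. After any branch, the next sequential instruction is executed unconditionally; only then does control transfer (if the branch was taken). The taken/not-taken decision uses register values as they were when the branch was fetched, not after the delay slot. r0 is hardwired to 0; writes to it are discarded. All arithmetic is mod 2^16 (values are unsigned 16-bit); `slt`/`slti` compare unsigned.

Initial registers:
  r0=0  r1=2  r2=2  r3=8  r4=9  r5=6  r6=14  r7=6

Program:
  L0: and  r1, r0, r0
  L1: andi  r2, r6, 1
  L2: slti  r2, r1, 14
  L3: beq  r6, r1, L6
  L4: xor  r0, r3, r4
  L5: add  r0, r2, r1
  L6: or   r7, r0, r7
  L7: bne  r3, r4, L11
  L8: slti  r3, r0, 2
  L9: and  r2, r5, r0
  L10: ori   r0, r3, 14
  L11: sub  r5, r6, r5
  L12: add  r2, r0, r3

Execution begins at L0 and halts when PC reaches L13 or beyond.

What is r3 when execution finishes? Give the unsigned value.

1

[0] and  r1, r0, r0  →  {r0:0, r1:0, r2:2, r3:8, r4:9, r5:6, r6:14, r7:6}
[1] andi  r2, r6, 1  →  {r0:0, r1:0, r2:0, r3:8, r4:9, r5:6, r6:14, r7:6}
[2] slti  r2, r1, 14  →  {r0:0, r1:0, r2:1, r3:8, r4:9, r5:6, r6:14, r7:6}
[3] beq  r6, r1, L6  →  {r0:0, r1:0, r2:1, r3:8, r4:9, r5:6, r6:14, r7:6}  ⟨branch fallthrough⟩
[4] xor  r0, r3, r4  →  {r0:0, r1:0, r2:1, r3:8, r4:9, r5:6, r6:14, r7:6}
[5] add  r0, r2, r1  →  {r0:0, r1:0, r2:1, r3:8, r4:9, r5:6, r6:14, r7:6}
[6] or   r7, r0, r7  →  {r0:0, r1:0, r2:1, r3:8, r4:9, r5:6, r6:14, r7:6}
[7] bne  r3, r4, L11  →  {r0:0, r1:0, r2:1, r3:8, r4:9, r5:6, r6:14, r7:6}  ⟨branch taken⟩
[8] slti  r3, r0, 2  →  {r0:0, r1:0, r2:1, r3:1, r4:9, r5:6, r6:14, r7:6}
[11] sub  r5, r6, r5  →  {r0:0, r1:0, r2:1, r3:1, r4:9, r5:8, r6:14, r7:6}
[12] add  r2, r0, r3  →  {r0:0, r1:0, r2:1, r3:1, r4:9, r5:8, r6:14, r7:6}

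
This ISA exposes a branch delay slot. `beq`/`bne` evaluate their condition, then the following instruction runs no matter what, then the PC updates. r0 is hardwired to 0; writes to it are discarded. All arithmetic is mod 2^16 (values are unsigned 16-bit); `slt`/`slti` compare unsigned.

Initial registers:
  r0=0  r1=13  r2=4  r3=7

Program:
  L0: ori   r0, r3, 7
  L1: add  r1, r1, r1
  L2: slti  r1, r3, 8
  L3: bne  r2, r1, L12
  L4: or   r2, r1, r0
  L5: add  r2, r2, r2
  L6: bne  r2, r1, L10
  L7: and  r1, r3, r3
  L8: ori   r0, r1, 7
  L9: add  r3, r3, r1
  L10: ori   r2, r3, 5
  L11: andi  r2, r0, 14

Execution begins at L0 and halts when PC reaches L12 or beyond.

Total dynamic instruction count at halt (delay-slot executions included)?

[0] ori   r0, r3, 7  →  {r0:0, r1:13, r2:4, r3:7}
[1] add  r1, r1, r1  →  {r0:0, r1:26, r2:4, r3:7}
[2] slti  r1, r3, 8  →  {r0:0, r1:1, r2:4, r3:7}
[3] bne  r2, r1, L12  →  {r0:0, r1:1, r2:4, r3:7}  ⟨branch taken⟩
[4] or   r2, r1, r0  →  {r0:0, r1:1, r2:1, r3:7}

5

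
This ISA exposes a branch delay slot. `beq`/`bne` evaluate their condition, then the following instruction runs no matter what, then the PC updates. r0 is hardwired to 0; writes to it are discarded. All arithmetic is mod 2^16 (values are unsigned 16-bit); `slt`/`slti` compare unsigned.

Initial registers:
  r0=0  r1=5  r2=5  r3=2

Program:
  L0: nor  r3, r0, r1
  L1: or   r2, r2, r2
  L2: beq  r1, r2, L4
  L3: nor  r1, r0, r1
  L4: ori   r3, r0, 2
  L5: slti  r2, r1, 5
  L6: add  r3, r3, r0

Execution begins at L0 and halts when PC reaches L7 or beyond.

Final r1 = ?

65530

  step pc=0: nor  r3, r0, r1  regs=(0,5,5,65530)
  step pc=1: or   r2, r2, r2  regs=(0,5,5,65530)
  step pc=2: beq  r1, r2, L4  cond=T  regs=(0,5,5,65530)
  step pc=3: nor  r1, r0, r1  regs=(0,65530,5,65530)
  step pc=4: ori   r3, r0, 2  regs=(0,65530,5,2)
  step pc=5: slti  r2, r1, 5  regs=(0,65530,0,2)
  step pc=6: add  r3, r3, r0  regs=(0,65530,0,2)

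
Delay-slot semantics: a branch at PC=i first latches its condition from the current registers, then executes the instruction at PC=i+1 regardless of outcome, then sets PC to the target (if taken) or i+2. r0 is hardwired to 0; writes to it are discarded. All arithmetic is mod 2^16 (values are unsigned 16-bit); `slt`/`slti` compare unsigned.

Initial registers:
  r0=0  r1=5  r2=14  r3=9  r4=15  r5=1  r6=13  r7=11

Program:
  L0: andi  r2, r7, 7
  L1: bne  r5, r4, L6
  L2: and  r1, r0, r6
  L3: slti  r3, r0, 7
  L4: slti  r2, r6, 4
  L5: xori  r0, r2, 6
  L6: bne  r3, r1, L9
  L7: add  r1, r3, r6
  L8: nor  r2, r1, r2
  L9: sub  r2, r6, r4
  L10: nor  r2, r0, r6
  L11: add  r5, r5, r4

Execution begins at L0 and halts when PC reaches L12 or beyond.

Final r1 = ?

22

  step pc=0: andi  r2, r7, 7  regs=(0,5,3,9,15,1,13,11)
  step pc=1: bne  r5, r4, L6  cond=T  regs=(0,5,3,9,15,1,13,11)
  step pc=2: and  r1, r0, r6  regs=(0,0,3,9,15,1,13,11)
  step pc=6: bne  r3, r1, L9  cond=T  regs=(0,0,3,9,15,1,13,11)
  step pc=7: add  r1, r3, r6  regs=(0,22,3,9,15,1,13,11)
  step pc=9: sub  r2, r6, r4  regs=(0,22,65534,9,15,1,13,11)
  step pc=10: nor  r2, r0, r6  regs=(0,22,65522,9,15,1,13,11)
  step pc=11: add  r5, r5, r4  regs=(0,22,65522,9,15,16,13,11)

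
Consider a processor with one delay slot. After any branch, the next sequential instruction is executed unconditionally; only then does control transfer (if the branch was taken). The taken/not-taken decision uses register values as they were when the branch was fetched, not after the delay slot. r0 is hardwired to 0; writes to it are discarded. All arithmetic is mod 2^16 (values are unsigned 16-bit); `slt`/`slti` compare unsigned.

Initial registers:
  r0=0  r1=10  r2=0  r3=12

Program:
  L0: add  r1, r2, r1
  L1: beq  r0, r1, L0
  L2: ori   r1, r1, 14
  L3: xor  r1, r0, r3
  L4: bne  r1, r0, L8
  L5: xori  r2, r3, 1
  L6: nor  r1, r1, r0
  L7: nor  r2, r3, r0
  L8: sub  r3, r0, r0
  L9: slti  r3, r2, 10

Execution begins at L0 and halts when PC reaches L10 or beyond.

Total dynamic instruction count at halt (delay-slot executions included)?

8

[0] add  r1, r2, r1  →  {r0:0, r1:10, r2:0, r3:12}
[1] beq  r0, r1, L0  →  {r0:0, r1:10, r2:0, r3:12}  ⟨branch fallthrough⟩
[2] ori   r1, r1, 14  →  {r0:0, r1:14, r2:0, r3:12}
[3] xor  r1, r0, r3  →  {r0:0, r1:12, r2:0, r3:12}
[4] bne  r1, r0, L8  →  {r0:0, r1:12, r2:0, r3:12}  ⟨branch taken⟩
[5] xori  r2, r3, 1  →  {r0:0, r1:12, r2:13, r3:12}
[8] sub  r3, r0, r0  →  {r0:0, r1:12, r2:13, r3:0}
[9] slti  r3, r2, 10  →  {r0:0, r1:12, r2:13, r3:0}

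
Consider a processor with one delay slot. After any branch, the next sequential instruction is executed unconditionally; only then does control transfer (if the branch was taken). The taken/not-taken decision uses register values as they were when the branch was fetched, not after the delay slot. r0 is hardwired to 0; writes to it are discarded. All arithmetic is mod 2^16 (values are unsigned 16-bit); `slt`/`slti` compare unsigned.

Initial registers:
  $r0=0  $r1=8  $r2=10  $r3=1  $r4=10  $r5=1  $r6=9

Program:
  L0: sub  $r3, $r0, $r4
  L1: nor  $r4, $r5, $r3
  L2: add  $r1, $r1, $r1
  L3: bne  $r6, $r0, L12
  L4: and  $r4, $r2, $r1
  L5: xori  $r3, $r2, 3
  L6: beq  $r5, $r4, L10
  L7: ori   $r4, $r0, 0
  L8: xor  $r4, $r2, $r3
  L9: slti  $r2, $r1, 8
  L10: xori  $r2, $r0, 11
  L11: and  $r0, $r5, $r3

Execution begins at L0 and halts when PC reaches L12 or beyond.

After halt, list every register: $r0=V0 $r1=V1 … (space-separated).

$r0=0 $r1=16 $r2=10 $r3=65526 $r4=0 $r5=1 $r6=9

#0 sub  $r3, $r0, $r4 ; 0/8/10/65526/10/1/9
#1 nor  $r4, $r5, $r3 ; 0/8/10/65526/8/1/9
#2 add  $r1, $r1, $r1 ; 0/16/10/65526/8/1/9
#3 bne  $r6, $r0, L12 ; 0/16/10/65526/8/1/9 ; →target
#4 and  $r4, $r2, $r1 ; 0/16/10/65526/0/1/9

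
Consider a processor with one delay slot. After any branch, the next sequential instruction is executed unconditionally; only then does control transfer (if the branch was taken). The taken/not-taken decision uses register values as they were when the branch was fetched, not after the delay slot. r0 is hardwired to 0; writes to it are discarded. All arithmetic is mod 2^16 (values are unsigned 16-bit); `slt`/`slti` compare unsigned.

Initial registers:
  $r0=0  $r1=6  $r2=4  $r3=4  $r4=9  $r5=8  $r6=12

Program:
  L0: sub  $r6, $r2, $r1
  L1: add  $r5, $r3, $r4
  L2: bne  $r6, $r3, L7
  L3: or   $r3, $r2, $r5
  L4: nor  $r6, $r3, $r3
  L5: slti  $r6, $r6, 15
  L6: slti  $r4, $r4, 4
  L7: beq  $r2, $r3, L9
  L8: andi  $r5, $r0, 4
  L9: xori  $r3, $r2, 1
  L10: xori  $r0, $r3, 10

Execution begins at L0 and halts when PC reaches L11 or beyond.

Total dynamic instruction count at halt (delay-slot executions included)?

PC=0  sub  $r6, $r2, $r1     | $r0=0 $r1=6 $r2=4 $r3=4 $r4=9 $r5=8 $r6=65534
PC=1  add  $r5, $r3, $r4     | $r0=0 $r1=6 $r2=4 $r3=4 $r4=9 $r5=13 $r6=65534
PC=2  bne  $r6, $r3, L7      | $r0=0 $r1=6 $r2=4 $r3=4 $r4=9 $r5=13 $r6=65534  [TAKEN]
PC=3  or   $r3, $r2, $r5     | $r0=0 $r1=6 $r2=4 $r3=13 $r4=9 $r5=13 $r6=65534
PC=7  beq  $r2, $r3, L9      | $r0=0 $r1=6 $r2=4 $r3=13 $r4=9 $r5=13 $r6=65534  [not taken]
PC=8  andi  $r5, $r0, 4      | $r0=0 $r1=6 $r2=4 $r3=13 $r4=9 $r5=0 $r6=65534
PC=9  xori  $r3, $r2, 1      | $r0=0 $r1=6 $r2=4 $r3=5 $r4=9 $r5=0 $r6=65534
PC=10 xori  $r0, $r3, 10     | $r0=0 $r1=6 $r2=4 $r3=5 $r4=9 $r5=0 $r6=65534

8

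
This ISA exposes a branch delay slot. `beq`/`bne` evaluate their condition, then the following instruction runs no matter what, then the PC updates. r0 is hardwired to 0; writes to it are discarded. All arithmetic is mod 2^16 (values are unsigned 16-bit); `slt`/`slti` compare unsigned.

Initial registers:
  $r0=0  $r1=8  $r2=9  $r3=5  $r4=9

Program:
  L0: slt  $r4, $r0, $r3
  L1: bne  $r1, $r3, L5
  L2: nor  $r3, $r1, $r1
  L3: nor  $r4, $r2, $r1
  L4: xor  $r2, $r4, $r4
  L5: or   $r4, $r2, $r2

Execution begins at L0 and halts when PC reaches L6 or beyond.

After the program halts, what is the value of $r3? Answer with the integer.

#0 slt  $r4, $r0, $r3 ; 0/8/9/5/1
#1 bne  $r1, $r3, L5 ; 0/8/9/5/1 ; →target
#2 nor  $r3, $r1, $r1 ; 0/8/9/65527/1
#5 or   $r4, $r2, $r2 ; 0/8/9/65527/9

65527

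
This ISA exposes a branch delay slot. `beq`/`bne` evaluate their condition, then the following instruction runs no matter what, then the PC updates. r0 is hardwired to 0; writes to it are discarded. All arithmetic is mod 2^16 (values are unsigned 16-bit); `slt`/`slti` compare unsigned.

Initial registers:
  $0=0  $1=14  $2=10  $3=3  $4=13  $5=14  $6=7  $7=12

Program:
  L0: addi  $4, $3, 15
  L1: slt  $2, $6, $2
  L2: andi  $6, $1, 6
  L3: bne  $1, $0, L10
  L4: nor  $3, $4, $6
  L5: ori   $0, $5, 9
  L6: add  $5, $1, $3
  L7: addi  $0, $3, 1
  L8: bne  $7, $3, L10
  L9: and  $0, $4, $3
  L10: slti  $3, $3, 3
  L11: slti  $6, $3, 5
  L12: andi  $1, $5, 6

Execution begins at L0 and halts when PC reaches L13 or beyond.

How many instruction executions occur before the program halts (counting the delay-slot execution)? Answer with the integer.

  step pc=0: addi  $4, $3, 15  regs=(0,14,10,3,18,14,7,12)
  step pc=1: slt  $2, $6, $2  regs=(0,14,1,3,18,14,7,12)
  step pc=2: andi  $6, $1, 6  regs=(0,14,1,3,18,14,6,12)
  step pc=3: bne  $1, $0, L10  cond=T  regs=(0,14,1,3,18,14,6,12)
  step pc=4: nor  $3, $4, $6  regs=(0,14,1,65513,18,14,6,12)
  step pc=10: slti  $3, $3, 3  regs=(0,14,1,0,18,14,6,12)
  step pc=11: slti  $6, $3, 5  regs=(0,14,1,0,18,14,1,12)
  step pc=12: andi  $1, $5, 6  regs=(0,6,1,0,18,14,1,12)

8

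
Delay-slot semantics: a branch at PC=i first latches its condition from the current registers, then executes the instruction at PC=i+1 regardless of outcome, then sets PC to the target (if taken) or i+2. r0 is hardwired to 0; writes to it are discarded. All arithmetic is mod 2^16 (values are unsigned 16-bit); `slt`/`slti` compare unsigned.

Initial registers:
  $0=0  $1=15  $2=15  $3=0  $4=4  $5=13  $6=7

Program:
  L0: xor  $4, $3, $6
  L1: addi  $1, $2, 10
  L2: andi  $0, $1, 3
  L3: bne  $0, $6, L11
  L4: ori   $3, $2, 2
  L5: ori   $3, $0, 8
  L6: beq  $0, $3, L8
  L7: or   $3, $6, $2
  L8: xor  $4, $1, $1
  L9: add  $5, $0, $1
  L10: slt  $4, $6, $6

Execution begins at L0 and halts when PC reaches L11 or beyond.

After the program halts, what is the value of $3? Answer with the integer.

15

[0] xor  $4, $3, $6  →  {$0:0, $1:15, $2:15, $3:0, $4:7, $5:13, $6:7}
[1] addi  $1, $2, 10  →  {$0:0, $1:25, $2:15, $3:0, $4:7, $5:13, $6:7}
[2] andi  $0, $1, 3  →  {$0:0, $1:25, $2:15, $3:0, $4:7, $5:13, $6:7}
[3] bne  $0, $6, L11  →  {$0:0, $1:25, $2:15, $3:0, $4:7, $5:13, $6:7}  ⟨branch taken⟩
[4] ori   $3, $2, 2  →  {$0:0, $1:25, $2:15, $3:15, $4:7, $5:13, $6:7}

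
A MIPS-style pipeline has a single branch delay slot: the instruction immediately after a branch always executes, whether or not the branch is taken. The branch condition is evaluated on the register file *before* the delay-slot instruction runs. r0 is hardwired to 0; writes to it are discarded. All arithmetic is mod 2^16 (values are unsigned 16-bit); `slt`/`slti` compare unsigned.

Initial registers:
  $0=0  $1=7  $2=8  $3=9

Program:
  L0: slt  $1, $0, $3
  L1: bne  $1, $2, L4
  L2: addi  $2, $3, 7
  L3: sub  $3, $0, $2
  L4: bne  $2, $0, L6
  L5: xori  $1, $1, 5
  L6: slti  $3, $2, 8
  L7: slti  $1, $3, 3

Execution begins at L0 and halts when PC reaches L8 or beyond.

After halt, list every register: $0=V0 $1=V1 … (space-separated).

#0 slt  $1, $0, $3 ; 0/1/8/9
#1 bne  $1, $2, L4 ; 0/1/8/9 ; →target
#2 addi  $2, $3, 7 ; 0/1/16/9
#4 bne  $2, $0, L6 ; 0/1/16/9 ; →target
#5 xori  $1, $1, 5 ; 0/4/16/9
#6 slti  $3, $2, 8 ; 0/4/16/0
#7 slti  $1, $3, 3 ; 0/1/16/0

$0=0 $1=1 $2=16 $3=0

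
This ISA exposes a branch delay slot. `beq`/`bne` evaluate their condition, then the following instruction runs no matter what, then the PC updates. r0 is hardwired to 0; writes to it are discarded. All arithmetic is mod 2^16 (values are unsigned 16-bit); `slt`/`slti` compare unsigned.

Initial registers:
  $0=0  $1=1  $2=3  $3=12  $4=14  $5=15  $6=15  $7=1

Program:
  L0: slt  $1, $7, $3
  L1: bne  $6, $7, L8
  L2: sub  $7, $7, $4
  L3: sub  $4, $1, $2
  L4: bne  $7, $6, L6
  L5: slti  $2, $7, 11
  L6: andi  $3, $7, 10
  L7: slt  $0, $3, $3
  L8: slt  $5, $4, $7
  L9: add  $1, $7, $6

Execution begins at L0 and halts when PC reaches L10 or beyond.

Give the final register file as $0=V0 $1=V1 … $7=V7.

$0=0 $1=2 $2=3 $3=12 $4=14 $5=1 $6=15 $7=65523

  step pc=0: slt  $1, $7, $3  regs=(0,1,3,12,14,15,15,1)
  step pc=1: bne  $6, $7, L8  cond=T  regs=(0,1,3,12,14,15,15,1)
  step pc=2: sub  $7, $7, $4  regs=(0,1,3,12,14,15,15,65523)
  step pc=8: slt  $5, $4, $7  regs=(0,1,3,12,14,1,15,65523)
  step pc=9: add  $1, $7, $6  regs=(0,2,3,12,14,1,15,65523)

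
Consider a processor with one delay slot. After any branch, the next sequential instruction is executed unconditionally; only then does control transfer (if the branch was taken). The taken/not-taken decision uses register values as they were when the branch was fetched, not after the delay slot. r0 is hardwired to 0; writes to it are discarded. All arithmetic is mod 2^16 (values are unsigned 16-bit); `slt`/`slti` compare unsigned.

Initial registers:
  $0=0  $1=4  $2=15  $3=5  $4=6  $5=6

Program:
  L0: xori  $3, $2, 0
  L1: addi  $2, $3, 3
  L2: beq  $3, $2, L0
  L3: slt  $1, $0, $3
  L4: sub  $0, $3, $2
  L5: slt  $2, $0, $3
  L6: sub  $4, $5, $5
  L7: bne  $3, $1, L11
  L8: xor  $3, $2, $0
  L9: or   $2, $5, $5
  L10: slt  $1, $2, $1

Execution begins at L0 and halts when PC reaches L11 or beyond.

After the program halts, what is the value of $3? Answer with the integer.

#0 xori  $3, $2, 0 ; 0/4/15/15/6/6
#1 addi  $2, $3, 3 ; 0/4/18/15/6/6
#2 beq  $3, $2, L0 ; 0/4/18/15/6/6 ; →fallthru
#3 slt  $1, $0, $3 ; 0/1/18/15/6/6
#4 sub  $0, $3, $2 ; 0/1/18/15/6/6
#5 slt  $2, $0, $3 ; 0/1/1/15/6/6
#6 sub  $4, $5, $5 ; 0/1/1/15/0/6
#7 bne  $3, $1, L11 ; 0/1/1/15/0/6 ; →target
#8 xor  $3, $2, $0 ; 0/1/1/1/0/6

1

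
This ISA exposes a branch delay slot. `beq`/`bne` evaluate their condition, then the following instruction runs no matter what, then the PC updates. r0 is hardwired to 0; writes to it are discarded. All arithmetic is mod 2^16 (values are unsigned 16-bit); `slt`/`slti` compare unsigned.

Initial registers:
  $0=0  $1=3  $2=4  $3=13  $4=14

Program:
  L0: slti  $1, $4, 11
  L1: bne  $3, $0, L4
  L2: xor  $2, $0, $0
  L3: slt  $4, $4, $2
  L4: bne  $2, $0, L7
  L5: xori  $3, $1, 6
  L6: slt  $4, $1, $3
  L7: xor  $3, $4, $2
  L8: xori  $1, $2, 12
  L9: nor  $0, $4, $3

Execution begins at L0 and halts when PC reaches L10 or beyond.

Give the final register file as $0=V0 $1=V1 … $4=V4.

[0] slti  $1, $4, 11  →  {$0:0, $1:0, $2:4, $3:13, $4:14}
[1] bne  $3, $0, L4  →  {$0:0, $1:0, $2:4, $3:13, $4:14}  ⟨branch taken⟩
[2] xor  $2, $0, $0  →  {$0:0, $1:0, $2:0, $3:13, $4:14}
[4] bne  $2, $0, L7  →  {$0:0, $1:0, $2:0, $3:13, $4:14}  ⟨branch fallthrough⟩
[5] xori  $3, $1, 6  →  {$0:0, $1:0, $2:0, $3:6, $4:14}
[6] slt  $4, $1, $3  →  {$0:0, $1:0, $2:0, $3:6, $4:1}
[7] xor  $3, $4, $2  →  {$0:0, $1:0, $2:0, $3:1, $4:1}
[8] xori  $1, $2, 12  →  {$0:0, $1:12, $2:0, $3:1, $4:1}
[9] nor  $0, $4, $3  →  {$0:0, $1:12, $2:0, $3:1, $4:1}

$0=0 $1=12 $2=0 $3=1 $4=1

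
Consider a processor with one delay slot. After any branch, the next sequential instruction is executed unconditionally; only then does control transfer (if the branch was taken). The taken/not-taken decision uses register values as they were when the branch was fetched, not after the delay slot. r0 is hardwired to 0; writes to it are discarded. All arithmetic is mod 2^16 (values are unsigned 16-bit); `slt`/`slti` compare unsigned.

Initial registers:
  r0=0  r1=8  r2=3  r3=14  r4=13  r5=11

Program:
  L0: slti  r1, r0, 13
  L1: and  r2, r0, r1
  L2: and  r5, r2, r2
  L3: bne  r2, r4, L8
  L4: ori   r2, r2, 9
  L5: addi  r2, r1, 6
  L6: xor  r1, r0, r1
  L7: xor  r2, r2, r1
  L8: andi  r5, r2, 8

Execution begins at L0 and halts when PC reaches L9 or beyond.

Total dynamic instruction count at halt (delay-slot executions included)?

[0] slti  r1, r0, 13  →  {r0:0, r1:1, r2:3, r3:14, r4:13, r5:11}
[1] and  r2, r0, r1  →  {r0:0, r1:1, r2:0, r3:14, r4:13, r5:11}
[2] and  r5, r2, r2  →  {r0:0, r1:1, r2:0, r3:14, r4:13, r5:0}
[3] bne  r2, r4, L8  →  {r0:0, r1:1, r2:0, r3:14, r4:13, r5:0}  ⟨branch taken⟩
[4] ori   r2, r2, 9  →  {r0:0, r1:1, r2:9, r3:14, r4:13, r5:0}
[8] andi  r5, r2, 8  →  {r0:0, r1:1, r2:9, r3:14, r4:13, r5:8}

6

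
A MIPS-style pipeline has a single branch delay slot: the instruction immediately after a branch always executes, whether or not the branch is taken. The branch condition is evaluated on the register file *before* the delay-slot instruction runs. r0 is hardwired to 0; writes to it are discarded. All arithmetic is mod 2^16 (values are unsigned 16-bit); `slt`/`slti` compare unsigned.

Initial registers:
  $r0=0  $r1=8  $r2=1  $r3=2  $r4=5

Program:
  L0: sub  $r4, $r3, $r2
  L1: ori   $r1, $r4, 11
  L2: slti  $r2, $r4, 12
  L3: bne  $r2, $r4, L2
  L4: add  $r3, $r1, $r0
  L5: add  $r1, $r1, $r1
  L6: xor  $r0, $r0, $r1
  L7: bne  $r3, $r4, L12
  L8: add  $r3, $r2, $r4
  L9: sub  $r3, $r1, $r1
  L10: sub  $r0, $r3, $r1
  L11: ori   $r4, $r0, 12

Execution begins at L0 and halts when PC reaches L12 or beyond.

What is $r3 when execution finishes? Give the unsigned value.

2

[0] sub  $r4, $r3, $r2  →  {$r0:0, $r1:8, $r2:1, $r3:2, $r4:1}
[1] ori   $r1, $r4, 11  →  {$r0:0, $r1:11, $r2:1, $r3:2, $r4:1}
[2] slti  $r2, $r4, 12  →  {$r0:0, $r1:11, $r2:1, $r3:2, $r4:1}
[3] bne  $r2, $r4, L2  →  {$r0:0, $r1:11, $r2:1, $r3:2, $r4:1}  ⟨branch fallthrough⟩
[4] add  $r3, $r1, $r0  →  {$r0:0, $r1:11, $r2:1, $r3:11, $r4:1}
[5] add  $r1, $r1, $r1  →  {$r0:0, $r1:22, $r2:1, $r3:11, $r4:1}
[6] xor  $r0, $r0, $r1  →  {$r0:0, $r1:22, $r2:1, $r3:11, $r4:1}
[7] bne  $r3, $r4, L12  →  {$r0:0, $r1:22, $r2:1, $r3:11, $r4:1}  ⟨branch taken⟩
[8] add  $r3, $r2, $r4  →  {$r0:0, $r1:22, $r2:1, $r3:2, $r4:1}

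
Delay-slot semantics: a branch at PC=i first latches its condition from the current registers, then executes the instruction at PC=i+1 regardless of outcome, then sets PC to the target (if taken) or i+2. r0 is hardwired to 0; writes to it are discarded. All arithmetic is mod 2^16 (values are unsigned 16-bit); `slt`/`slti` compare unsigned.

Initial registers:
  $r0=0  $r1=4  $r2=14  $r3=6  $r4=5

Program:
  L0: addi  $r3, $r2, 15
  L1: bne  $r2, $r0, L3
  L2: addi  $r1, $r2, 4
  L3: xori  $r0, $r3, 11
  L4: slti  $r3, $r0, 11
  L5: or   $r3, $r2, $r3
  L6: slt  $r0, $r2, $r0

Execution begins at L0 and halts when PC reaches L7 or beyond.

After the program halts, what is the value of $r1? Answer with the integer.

[0] addi  $r3, $r2, 15  →  {$r0:0, $r1:4, $r2:14, $r3:29, $r4:5}
[1] bne  $r2, $r0, L3  →  {$r0:0, $r1:4, $r2:14, $r3:29, $r4:5}  ⟨branch taken⟩
[2] addi  $r1, $r2, 4  →  {$r0:0, $r1:18, $r2:14, $r3:29, $r4:5}
[3] xori  $r0, $r3, 11  →  {$r0:0, $r1:18, $r2:14, $r3:29, $r4:5}
[4] slti  $r3, $r0, 11  →  {$r0:0, $r1:18, $r2:14, $r3:1, $r4:5}
[5] or   $r3, $r2, $r3  →  {$r0:0, $r1:18, $r2:14, $r3:15, $r4:5}
[6] slt  $r0, $r2, $r0  →  {$r0:0, $r1:18, $r2:14, $r3:15, $r4:5}

18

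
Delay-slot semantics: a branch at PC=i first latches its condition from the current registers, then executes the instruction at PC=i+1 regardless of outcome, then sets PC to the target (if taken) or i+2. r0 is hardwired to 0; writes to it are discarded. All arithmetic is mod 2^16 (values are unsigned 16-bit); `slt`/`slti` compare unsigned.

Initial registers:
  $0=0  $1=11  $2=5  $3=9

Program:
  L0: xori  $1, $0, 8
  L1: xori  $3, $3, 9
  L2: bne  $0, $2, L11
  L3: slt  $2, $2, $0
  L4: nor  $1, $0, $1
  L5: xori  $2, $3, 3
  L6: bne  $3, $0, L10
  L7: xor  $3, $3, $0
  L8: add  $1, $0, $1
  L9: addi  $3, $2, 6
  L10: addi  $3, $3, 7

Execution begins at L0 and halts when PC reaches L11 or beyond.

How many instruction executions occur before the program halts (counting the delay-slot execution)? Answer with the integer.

  step pc=0: xori  $1, $0, 8  regs=(0,8,5,9)
  step pc=1: xori  $3, $3, 9  regs=(0,8,5,0)
  step pc=2: bne  $0, $2, L11  cond=T  regs=(0,8,5,0)
  step pc=3: slt  $2, $2, $0  regs=(0,8,0,0)

4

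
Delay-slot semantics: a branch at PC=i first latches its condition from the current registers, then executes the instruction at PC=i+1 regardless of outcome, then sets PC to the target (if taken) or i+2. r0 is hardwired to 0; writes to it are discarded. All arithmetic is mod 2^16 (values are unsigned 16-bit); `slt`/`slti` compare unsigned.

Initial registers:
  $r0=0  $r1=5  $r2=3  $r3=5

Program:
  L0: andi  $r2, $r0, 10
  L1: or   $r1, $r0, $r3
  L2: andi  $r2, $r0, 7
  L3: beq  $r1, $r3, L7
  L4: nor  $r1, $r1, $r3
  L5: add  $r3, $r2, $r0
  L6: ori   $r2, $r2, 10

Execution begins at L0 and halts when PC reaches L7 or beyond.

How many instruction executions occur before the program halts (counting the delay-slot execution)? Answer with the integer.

5

PC=0  andi  $r2, $r0, 10     | $r0=0 $r1=5 $r2=0 $r3=5
PC=1  or   $r1, $r0, $r3     | $r0=0 $r1=5 $r2=0 $r3=5
PC=2  andi  $r2, $r0, 7      | $r0=0 $r1=5 $r2=0 $r3=5
PC=3  beq  $r1, $r3, L7      | $r0=0 $r1=5 $r2=0 $r3=5  [TAKEN]
PC=4  nor  $r1, $r1, $r3     | $r0=0 $r1=65530 $r2=0 $r3=5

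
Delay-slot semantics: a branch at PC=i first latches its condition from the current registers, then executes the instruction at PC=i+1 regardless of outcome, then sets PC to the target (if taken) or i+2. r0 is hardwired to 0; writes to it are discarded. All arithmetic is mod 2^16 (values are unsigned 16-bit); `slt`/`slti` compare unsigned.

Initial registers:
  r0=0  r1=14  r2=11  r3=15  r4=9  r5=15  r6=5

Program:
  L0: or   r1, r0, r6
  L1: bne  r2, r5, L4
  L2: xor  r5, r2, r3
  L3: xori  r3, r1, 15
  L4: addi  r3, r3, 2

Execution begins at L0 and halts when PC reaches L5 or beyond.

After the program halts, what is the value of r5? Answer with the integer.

PC=0  or   r1, r0, r6        | r0=0 r1=5 r2=11 r3=15 r4=9 r5=15 r6=5
PC=1  bne  r2, r5, L4        | r0=0 r1=5 r2=11 r3=15 r4=9 r5=15 r6=5  [TAKEN]
PC=2  xor  r5, r2, r3        | r0=0 r1=5 r2=11 r3=15 r4=9 r5=4 r6=5
PC=4  addi  r3, r3, 2        | r0=0 r1=5 r2=11 r3=17 r4=9 r5=4 r6=5

4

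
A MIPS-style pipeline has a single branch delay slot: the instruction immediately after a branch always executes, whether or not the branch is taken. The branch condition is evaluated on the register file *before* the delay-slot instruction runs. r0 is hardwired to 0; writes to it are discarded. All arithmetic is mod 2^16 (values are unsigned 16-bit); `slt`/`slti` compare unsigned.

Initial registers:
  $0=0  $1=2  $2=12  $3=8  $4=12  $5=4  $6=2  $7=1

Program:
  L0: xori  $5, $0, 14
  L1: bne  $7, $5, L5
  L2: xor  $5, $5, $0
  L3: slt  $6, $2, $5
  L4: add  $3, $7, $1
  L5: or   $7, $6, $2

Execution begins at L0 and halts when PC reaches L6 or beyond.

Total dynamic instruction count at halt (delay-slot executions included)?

  step pc=0: xori  $5, $0, 14  regs=(0,2,12,8,12,14,2,1)
  step pc=1: bne  $7, $5, L5  cond=T  regs=(0,2,12,8,12,14,2,1)
  step pc=2: xor  $5, $5, $0  regs=(0,2,12,8,12,14,2,1)
  step pc=5: or   $7, $6, $2  regs=(0,2,12,8,12,14,2,14)

4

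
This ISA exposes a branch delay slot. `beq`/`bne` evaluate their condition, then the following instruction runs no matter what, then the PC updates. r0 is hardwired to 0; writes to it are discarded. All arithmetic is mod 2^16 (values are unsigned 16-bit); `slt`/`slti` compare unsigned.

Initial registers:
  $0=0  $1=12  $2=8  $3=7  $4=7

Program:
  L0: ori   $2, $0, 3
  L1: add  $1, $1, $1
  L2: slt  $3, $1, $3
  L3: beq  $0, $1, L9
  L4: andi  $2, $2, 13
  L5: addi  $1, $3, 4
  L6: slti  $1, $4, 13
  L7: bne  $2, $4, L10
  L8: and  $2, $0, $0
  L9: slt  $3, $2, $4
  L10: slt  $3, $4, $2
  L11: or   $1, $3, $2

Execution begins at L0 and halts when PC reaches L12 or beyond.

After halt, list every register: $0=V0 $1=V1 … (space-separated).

$0=0 $1=0 $2=0 $3=0 $4=7

[0] ori   $2, $0, 3  →  {$0:0, $1:12, $2:3, $3:7, $4:7}
[1] add  $1, $1, $1  →  {$0:0, $1:24, $2:3, $3:7, $4:7}
[2] slt  $3, $1, $3  →  {$0:0, $1:24, $2:3, $3:0, $4:7}
[3] beq  $0, $1, L9  →  {$0:0, $1:24, $2:3, $3:0, $4:7}  ⟨branch fallthrough⟩
[4] andi  $2, $2, 13  →  {$0:0, $1:24, $2:1, $3:0, $4:7}
[5] addi  $1, $3, 4  →  {$0:0, $1:4, $2:1, $3:0, $4:7}
[6] slti  $1, $4, 13  →  {$0:0, $1:1, $2:1, $3:0, $4:7}
[7] bne  $2, $4, L10  →  {$0:0, $1:1, $2:1, $3:0, $4:7}  ⟨branch taken⟩
[8] and  $2, $0, $0  →  {$0:0, $1:1, $2:0, $3:0, $4:7}
[10] slt  $3, $4, $2  →  {$0:0, $1:1, $2:0, $3:0, $4:7}
[11] or   $1, $3, $2  →  {$0:0, $1:0, $2:0, $3:0, $4:7}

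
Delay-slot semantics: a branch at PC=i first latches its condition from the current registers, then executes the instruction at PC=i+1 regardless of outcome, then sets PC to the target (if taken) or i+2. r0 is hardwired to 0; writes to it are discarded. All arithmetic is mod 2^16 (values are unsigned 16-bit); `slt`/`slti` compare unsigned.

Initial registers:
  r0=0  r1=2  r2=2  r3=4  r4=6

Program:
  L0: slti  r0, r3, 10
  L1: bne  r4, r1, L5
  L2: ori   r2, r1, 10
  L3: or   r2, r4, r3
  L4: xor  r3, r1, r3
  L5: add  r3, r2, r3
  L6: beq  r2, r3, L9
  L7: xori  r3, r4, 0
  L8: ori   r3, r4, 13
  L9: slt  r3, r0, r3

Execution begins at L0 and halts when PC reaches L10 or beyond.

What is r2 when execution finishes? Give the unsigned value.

#0 slti  r0, r3, 10 ; 0/2/2/4/6
#1 bne  r4, r1, L5 ; 0/2/2/4/6 ; →target
#2 ori   r2, r1, 10 ; 0/2/10/4/6
#5 add  r3, r2, r3 ; 0/2/10/14/6
#6 beq  r2, r3, L9 ; 0/2/10/14/6 ; →fallthru
#7 xori  r3, r4, 0 ; 0/2/10/6/6
#8 ori   r3, r4, 13 ; 0/2/10/15/6
#9 slt  r3, r0, r3 ; 0/2/10/1/6

10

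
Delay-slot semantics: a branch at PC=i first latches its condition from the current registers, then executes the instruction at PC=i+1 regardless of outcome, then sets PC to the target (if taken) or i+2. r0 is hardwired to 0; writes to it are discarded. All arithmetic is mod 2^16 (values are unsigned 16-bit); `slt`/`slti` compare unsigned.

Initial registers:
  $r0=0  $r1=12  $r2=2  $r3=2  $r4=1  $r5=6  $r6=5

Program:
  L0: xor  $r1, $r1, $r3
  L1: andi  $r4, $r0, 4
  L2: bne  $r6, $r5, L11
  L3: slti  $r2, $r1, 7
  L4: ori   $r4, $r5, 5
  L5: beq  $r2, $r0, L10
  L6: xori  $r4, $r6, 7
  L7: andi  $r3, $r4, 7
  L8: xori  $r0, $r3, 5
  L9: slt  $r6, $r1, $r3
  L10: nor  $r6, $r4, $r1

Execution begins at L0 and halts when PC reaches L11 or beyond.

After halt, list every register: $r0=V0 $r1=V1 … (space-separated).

$r0=0 $r1=14 $r2=0 $r3=2 $r4=0 $r5=6 $r6=5

PC=0  xor  $r1, $r1, $r3     | $r0=0 $r1=14 $r2=2 $r3=2 $r4=1 $r5=6 $r6=5
PC=1  andi  $r4, $r0, 4      | $r0=0 $r1=14 $r2=2 $r3=2 $r4=0 $r5=6 $r6=5
PC=2  bne  $r6, $r5, L11     | $r0=0 $r1=14 $r2=2 $r3=2 $r4=0 $r5=6 $r6=5  [TAKEN]
PC=3  slti  $r2, $r1, 7      | $r0=0 $r1=14 $r2=0 $r3=2 $r4=0 $r5=6 $r6=5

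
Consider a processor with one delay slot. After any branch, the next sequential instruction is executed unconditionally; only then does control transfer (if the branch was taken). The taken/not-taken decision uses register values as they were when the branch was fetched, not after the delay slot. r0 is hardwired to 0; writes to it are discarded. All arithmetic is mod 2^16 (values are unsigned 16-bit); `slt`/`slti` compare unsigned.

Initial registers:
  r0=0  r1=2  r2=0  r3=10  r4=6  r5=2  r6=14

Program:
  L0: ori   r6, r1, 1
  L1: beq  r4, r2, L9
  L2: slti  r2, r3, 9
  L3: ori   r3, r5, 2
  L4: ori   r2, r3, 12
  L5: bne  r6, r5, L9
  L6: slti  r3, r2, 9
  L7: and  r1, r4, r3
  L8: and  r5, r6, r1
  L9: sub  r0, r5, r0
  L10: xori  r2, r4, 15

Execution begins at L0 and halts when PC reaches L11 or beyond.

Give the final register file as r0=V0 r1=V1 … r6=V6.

[0] ori   r6, r1, 1  →  {r0:0, r1:2, r2:0, r3:10, r4:6, r5:2, r6:3}
[1] beq  r4, r2, L9  →  {r0:0, r1:2, r2:0, r3:10, r4:6, r5:2, r6:3}  ⟨branch fallthrough⟩
[2] slti  r2, r3, 9  →  {r0:0, r1:2, r2:0, r3:10, r4:6, r5:2, r6:3}
[3] ori   r3, r5, 2  →  {r0:0, r1:2, r2:0, r3:2, r4:6, r5:2, r6:3}
[4] ori   r2, r3, 12  →  {r0:0, r1:2, r2:14, r3:2, r4:6, r5:2, r6:3}
[5] bne  r6, r5, L9  →  {r0:0, r1:2, r2:14, r3:2, r4:6, r5:2, r6:3}  ⟨branch taken⟩
[6] slti  r3, r2, 9  →  {r0:0, r1:2, r2:14, r3:0, r4:6, r5:2, r6:3}
[9] sub  r0, r5, r0  →  {r0:0, r1:2, r2:14, r3:0, r4:6, r5:2, r6:3}
[10] xori  r2, r4, 15  →  {r0:0, r1:2, r2:9, r3:0, r4:6, r5:2, r6:3}

r0=0 r1=2 r2=9 r3=0 r4=6 r5=2 r6=3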